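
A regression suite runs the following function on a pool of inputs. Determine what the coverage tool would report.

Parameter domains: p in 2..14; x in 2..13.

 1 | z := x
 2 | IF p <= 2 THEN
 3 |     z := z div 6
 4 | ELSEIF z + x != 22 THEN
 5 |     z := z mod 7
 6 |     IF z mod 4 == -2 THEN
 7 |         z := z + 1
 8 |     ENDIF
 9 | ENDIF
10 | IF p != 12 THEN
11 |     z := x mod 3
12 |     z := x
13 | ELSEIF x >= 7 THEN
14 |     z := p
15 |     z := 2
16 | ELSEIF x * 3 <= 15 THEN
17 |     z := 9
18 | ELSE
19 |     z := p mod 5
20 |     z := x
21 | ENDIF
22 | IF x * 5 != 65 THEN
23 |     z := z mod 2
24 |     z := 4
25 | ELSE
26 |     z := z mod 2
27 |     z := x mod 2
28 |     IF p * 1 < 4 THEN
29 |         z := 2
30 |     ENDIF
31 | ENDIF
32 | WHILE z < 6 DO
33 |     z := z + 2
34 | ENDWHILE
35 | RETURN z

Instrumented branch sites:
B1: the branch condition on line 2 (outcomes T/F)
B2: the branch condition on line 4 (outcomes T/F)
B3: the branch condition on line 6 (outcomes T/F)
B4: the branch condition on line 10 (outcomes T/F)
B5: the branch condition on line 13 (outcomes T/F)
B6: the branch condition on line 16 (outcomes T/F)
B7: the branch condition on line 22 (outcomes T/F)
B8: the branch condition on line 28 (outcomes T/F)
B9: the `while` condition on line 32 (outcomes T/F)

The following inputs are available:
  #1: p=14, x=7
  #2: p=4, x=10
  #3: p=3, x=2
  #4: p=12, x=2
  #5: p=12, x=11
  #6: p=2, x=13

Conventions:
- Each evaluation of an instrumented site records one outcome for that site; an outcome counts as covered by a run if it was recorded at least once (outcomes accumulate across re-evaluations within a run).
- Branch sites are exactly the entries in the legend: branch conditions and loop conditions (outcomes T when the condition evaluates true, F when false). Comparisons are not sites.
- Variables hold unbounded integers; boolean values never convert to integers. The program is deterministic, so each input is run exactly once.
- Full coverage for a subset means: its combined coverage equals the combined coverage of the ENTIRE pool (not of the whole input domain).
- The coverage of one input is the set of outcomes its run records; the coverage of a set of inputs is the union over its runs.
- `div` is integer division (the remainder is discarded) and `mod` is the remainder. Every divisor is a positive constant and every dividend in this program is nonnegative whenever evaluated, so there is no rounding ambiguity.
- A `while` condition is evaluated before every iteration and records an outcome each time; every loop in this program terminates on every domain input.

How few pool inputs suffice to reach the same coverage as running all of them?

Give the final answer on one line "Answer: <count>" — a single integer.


#1 (p=14, x=7) -> B1->F, B2->T, B3->F, B4->T, B7->T, B9->T, B9->F; covered: B1=F, B2=T, B3=F, B4=T, B7=T, B9=T, B9=F
#2 (p=4, x=10) -> B1->F, B2->T, B3->F, B4->T, B7->T, B9->T, B9->F; covered: B1=F, B2=T, B3=F, B4=T, B7=T, B9=T, B9=F
#3 (p=3, x=2) -> B1->F, B2->T, B3->F, B4->T, B7->T, B9->T, B9->F; covered: B1=F, B2=T, B3=F, B4=T, B7=T, B9=T, B9=F
#4 (p=12, x=2) -> B1->F, B2->T, B3->F, B4->F, B5->F, B6->T, B7->T, B9->T, B9->F; covered: B1=F, B2=T, B3=F, B4=F, B5=F, B6=T, B7=T, B9=T, B9=F
#5 (p=12, x=11) -> B1->F, B2->F, B4->F, B5->T, B7->T, B9->T, B9->F; covered: B1=F, B2=F, B4=F, B5=T, B7=T, B9=T, B9=F
#6 (p=2, x=13) -> B1->T, B4->T, B7->F, B8->T, B9->T, B9->T, B9->F; covered: B1=T, B4=T, B7=F, B8=T, B9=T, B9=F
pool-wide coverage (15 outcomes): B1=T, B1=F, B2=T, B2=F, B3=F, B4=T, B4=F, B5=T, B5=F, B6=T, B7=T, B7=F, B8=T, B9=T, B9=F
checked all size-1 subsets: none covers 15 outcomes (max 9/15)
checked all size-2 subsets: none covers 15 outcomes (max 13/15)
size 3: inputs {4, 5, 6} cover all 15 outcomes, and no lexicographically smaller subset of this size does
Answer: 3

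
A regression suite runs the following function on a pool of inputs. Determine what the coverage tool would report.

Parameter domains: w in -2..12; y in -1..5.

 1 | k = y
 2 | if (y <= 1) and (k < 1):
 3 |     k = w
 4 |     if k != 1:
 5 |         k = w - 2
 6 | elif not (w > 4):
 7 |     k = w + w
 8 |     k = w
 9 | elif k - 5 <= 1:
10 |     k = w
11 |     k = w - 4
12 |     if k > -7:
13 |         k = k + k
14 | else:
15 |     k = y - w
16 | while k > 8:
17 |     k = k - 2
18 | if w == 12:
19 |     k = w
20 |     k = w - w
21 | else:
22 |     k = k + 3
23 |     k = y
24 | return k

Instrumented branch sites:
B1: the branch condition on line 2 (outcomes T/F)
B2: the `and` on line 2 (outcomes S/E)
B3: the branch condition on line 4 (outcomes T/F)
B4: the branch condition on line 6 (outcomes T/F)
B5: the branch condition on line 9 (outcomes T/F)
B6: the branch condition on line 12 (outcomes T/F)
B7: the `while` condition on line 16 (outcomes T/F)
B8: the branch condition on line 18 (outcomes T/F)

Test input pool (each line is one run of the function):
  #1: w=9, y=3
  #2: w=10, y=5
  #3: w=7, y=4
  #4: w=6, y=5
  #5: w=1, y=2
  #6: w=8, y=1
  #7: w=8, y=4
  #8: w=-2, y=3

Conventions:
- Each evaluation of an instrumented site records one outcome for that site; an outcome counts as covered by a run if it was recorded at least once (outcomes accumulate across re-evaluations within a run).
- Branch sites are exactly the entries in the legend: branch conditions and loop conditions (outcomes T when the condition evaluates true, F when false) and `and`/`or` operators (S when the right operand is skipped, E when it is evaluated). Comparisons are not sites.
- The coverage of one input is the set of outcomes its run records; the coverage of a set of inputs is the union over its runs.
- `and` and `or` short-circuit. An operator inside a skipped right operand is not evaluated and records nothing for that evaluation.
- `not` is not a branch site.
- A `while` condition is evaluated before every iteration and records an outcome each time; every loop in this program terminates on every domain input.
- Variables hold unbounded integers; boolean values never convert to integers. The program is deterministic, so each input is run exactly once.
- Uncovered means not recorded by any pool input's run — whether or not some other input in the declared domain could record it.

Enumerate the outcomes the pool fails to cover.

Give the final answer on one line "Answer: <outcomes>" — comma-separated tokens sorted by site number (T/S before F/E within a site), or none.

#1 (w=9, y=3) -> B2->S, B1->F, B4->F, B5->T, B6->T, B7->T, B7->F, B8->F; covered: B1=F, B2=S, B4=F, B5=T, B6=T, B7=T, B7=F, B8=F
#2 (w=10, y=5) -> B2->S, B1->F, B4->F, B5->T, B6->T, B7->T, B7->T, B7->F, B8->F; covered: B1=F, B2=S, B4=F, B5=T, B6=T, B7=T, B7=F, B8=F
#3 (w=7, y=4) -> B2->S, B1->F, B4->F, B5->T, B6->T, B7->F, B8->F; covered: B1=F, B2=S, B4=F, B5=T, B6=T, B7=F, B8=F
#4 (w=6, y=5) -> B2->S, B1->F, B4->F, B5->T, B6->T, B7->F, B8->F; covered: B1=F, B2=S, B4=F, B5=T, B6=T, B7=F, B8=F
#5 (w=1, y=2) -> B2->S, B1->F, B4->T, B7->F, B8->F; covered: B1=F, B2=S, B4=T, B7=F, B8=F
#6 (w=8, y=1) -> B2->E, B1->F, B4->F, B5->T, B6->T, B7->F, B8->F; covered: B1=F, B2=E, B4=F, B5=T, B6=T, B7=F, B8=F
#7 (w=8, y=4) -> B2->S, B1->F, B4->F, B5->T, B6->T, B7->F, B8->F; covered: B1=F, B2=S, B4=F, B5=T, B6=T, B7=F, B8=F
#8 (w=-2, y=3) -> B2->S, B1->F, B4->T, B7->F, B8->F; covered: B1=F, B2=S, B4=T, B7=F, B8=F
union over the pool: B1=F, B2=S, B2=E, B4=T, B4=F, B5=T, B6=T, B7=T, B7=F, B8=F
uncovered (6 of 16): B1=T, B3=T, B3=F, B5=F, B6=F, B8=T

Answer: B1=T, B3=T, B3=F, B5=F, B6=F, B8=T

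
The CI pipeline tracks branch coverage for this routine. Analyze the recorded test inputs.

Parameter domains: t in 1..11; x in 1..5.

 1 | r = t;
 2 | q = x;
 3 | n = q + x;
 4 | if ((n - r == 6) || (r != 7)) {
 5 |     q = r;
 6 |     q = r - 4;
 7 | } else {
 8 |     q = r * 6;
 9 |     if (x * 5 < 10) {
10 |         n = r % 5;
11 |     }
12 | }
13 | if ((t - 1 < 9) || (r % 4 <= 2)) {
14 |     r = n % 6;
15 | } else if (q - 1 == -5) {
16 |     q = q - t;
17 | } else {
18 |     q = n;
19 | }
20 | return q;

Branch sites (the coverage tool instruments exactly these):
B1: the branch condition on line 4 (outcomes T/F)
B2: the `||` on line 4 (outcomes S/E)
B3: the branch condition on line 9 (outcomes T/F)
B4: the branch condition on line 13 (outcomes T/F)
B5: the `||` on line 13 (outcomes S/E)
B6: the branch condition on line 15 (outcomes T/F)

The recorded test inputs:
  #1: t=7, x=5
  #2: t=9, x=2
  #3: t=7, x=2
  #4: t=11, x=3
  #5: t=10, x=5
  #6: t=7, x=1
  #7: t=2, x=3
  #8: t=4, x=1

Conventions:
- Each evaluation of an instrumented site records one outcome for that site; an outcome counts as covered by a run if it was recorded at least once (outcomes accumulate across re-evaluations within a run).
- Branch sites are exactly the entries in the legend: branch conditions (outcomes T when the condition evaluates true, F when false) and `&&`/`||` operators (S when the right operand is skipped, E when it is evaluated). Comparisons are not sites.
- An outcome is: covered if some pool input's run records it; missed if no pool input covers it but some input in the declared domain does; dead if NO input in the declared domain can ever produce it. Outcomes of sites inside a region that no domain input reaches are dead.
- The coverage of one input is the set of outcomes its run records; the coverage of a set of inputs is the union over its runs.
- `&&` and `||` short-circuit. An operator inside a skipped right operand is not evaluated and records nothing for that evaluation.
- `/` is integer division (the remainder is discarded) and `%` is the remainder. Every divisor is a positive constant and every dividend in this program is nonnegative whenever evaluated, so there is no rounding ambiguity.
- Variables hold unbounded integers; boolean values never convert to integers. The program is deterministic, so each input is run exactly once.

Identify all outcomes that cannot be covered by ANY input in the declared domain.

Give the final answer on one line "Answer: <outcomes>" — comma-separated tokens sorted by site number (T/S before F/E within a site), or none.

sweeping the full domain (55 inputs) for each outcome:
  B6=T: never recorded by any domain input -> dead
  reachable outcomes have witnesses, e.g. B1=T (e.g. t=1, x=1), B1=F (e.g. t=7, x=1), B2=S (e.g. t=2, x=4), B2=E (e.g. t=1, x=1)

Answer: B6=T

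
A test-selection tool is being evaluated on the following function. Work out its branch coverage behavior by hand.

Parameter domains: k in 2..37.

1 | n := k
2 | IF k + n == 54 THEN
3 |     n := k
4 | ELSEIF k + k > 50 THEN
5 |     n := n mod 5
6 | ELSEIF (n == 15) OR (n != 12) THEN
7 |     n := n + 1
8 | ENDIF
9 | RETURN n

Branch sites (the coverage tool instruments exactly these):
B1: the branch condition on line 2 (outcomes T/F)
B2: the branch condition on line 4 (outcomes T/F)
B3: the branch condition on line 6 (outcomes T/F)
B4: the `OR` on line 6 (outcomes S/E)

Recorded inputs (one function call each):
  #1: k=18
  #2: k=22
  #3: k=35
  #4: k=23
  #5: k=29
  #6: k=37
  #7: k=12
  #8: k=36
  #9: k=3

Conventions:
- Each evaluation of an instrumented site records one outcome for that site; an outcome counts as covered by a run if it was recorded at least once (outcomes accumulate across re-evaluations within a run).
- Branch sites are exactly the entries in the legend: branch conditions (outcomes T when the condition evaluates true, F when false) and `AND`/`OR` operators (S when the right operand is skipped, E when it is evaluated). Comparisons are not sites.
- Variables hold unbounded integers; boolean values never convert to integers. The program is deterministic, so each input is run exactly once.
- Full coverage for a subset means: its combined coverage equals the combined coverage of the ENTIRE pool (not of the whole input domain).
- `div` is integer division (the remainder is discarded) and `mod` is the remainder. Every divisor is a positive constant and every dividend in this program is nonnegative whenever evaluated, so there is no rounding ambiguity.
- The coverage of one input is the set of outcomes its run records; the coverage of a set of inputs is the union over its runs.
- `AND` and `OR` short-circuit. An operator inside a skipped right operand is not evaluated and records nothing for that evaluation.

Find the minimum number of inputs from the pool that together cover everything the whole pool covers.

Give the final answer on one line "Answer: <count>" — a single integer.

run #1 (k=18) runs B1->F, B2->F, B4->E, B3->T; records B1=F, B2=F, B3=T, B4=E
run #2 (k=22) runs B1->F, B2->F, B4->E, B3->T; records B1=F, B2=F, B3=T, B4=E
run #3 (k=35) runs B1->F, B2->T; records B1=F, B2=T
run #4 (k=23) runs B1->F, B2->F, B4->E, B3->T; records B1=F, B2=F, B3=T, B4=E
run #5 (k=29) runs B1->F, B2->T; records B1=F, B2=T
run #6 (k=37) runs B1->F, B2->T; records B1=F, B2=T
run #7 (k=12) runs B1->F, B2->F, B4->E, B3->F; records B1=F, B2=F, B3=F, B4=E
run #8 (k=36) runs B1->F, B2->T; records B1=F, B2=T
run #9 (k=3) runs B1->F, B2->F, B4->E, B3->T; records B1=F, B2=F, B3=T, B4=E
together the pool reaches 6 outcomes: B1=F, B2=T, B2=F, B3=T, B3=F, B4=E
no size-1 subset reaches all 6 outcomes (best union: 4/6)
no size-2 subset reaches all 6 outcomes (best union: 5/6)
the canonical winner is {1, 3, 7}: size 3, full 6-outcome coverage, earliest index list among size-3 covers

Answer: 3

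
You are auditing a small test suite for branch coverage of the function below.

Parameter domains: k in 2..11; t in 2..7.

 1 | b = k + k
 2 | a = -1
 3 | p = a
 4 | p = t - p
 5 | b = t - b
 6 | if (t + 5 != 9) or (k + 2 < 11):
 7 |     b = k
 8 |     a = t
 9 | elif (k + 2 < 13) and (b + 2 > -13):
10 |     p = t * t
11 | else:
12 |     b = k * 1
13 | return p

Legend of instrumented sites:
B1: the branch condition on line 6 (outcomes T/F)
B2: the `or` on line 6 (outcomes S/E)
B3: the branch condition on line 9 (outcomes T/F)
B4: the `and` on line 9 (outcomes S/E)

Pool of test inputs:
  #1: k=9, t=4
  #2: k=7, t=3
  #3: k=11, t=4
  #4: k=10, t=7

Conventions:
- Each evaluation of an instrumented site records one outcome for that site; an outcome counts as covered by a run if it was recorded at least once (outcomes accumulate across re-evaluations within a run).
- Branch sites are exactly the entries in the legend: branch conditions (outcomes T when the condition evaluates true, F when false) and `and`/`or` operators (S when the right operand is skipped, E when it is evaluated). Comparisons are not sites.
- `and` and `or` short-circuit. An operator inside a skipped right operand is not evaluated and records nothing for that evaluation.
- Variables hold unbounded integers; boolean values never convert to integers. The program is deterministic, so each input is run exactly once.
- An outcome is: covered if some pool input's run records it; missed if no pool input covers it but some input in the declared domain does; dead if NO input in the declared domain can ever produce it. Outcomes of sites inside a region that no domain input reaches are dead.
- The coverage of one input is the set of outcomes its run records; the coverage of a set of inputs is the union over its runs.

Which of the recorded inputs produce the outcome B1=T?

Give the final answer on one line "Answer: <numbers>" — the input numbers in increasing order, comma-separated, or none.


input #1 (k=9, t=4): misses B1=T
input #2 (k=7, t=3): covers B1=T
input #3 (k=11, t=4): misses B1=T
input #4 (k=10, t=7): covers B1=T
Answer: 2, 4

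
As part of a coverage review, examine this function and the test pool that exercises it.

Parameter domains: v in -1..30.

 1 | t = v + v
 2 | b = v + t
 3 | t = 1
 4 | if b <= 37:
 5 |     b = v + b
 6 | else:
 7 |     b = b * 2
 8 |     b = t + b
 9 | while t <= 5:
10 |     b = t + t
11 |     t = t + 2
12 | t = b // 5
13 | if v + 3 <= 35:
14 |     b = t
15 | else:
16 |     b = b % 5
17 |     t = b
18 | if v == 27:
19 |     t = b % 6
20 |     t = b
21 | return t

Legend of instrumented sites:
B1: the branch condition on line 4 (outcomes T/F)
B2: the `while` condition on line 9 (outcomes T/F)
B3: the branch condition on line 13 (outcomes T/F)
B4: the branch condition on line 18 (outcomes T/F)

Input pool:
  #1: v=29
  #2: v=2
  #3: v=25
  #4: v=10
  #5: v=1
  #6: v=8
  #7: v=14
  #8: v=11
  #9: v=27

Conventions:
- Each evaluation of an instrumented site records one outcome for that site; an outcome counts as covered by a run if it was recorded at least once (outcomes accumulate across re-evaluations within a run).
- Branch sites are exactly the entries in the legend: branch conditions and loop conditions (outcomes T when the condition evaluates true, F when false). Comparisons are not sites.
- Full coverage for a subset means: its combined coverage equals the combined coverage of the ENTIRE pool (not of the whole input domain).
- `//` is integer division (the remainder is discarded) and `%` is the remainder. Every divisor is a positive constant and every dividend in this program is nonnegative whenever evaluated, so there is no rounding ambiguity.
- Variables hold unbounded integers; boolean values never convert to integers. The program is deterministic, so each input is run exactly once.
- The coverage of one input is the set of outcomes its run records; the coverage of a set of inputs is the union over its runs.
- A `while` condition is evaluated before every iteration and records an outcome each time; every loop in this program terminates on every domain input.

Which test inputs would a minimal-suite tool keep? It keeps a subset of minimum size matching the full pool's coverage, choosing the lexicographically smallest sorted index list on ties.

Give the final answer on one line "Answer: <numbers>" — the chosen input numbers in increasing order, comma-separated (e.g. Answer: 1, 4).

test 1 (v=29) fires B1->F, B2->T, B2->T, B2->T, B2->F, B3->T, B4->F; hits B1=F, B2=T, B2=F, B3=T, B4=F
test 2 (v=2) fires B1->T, B2->T, B2->T, B2->T, B2->F, B3->T, B4->F; hits B1=T, B2=T, B2=F, B3=T, B4=F
test 3 (v=25) fires B1->F, B2->T, B2->T, B2->T, B2->F, B3->T, B4->F; hits B1=F, B2=T, B2=F, B3=T, B4=F
test 4 (v=10) fires B1->T, B2->T, B2->T, B2->T, B2->F, B3->T, B4->F; hits B1=T, B2=T, B2=F, B3=T, B4=F
test 5 (v=1) fires B1->T, B2->T, B2->T, B2->T, B2->F, B3->T, B4->F; hits B1=T, B2=T, B2=F, B3=T, B4=F
test 6 (v=8) fires B1->T, B2->T, B2->T, B2->T, B2->F, B3->T, B4->F; hits B1=T, B2=T, B2=F, B3=T, B4=F
test 7 (v=14) fires B1->F, B2->T, B2->T, B2->T, B2->F, B3->T, B4->F; hits B1=F, B2=T, B2=F, B3=T, B4=F
test 8 (v=11) fires B1->T, B2->T, B2->T, B2->T, B2->F, B3->T, B4->F; hits B1=T, B2=T, B2=F, B3=T, B4=F
test 9 (v=27) fires B1->F, B2->T, B2->T, B2->T, B2->F, B3->T, B4->T; hits B1=F, B2=T, B2=F, B3=T, B4=T
together the pool reaches 7 outcomes: B1=T, B1=F, B2=T, B2=F, B3=T, B4=T, B4=F
size 1 is not enough: best union over all size-1 subsets is 5/7
inputs {2, 9} (size 2) cover everything; no size-2 subset with a lexicographically smaller index list covers all 7

Answer: 2, 9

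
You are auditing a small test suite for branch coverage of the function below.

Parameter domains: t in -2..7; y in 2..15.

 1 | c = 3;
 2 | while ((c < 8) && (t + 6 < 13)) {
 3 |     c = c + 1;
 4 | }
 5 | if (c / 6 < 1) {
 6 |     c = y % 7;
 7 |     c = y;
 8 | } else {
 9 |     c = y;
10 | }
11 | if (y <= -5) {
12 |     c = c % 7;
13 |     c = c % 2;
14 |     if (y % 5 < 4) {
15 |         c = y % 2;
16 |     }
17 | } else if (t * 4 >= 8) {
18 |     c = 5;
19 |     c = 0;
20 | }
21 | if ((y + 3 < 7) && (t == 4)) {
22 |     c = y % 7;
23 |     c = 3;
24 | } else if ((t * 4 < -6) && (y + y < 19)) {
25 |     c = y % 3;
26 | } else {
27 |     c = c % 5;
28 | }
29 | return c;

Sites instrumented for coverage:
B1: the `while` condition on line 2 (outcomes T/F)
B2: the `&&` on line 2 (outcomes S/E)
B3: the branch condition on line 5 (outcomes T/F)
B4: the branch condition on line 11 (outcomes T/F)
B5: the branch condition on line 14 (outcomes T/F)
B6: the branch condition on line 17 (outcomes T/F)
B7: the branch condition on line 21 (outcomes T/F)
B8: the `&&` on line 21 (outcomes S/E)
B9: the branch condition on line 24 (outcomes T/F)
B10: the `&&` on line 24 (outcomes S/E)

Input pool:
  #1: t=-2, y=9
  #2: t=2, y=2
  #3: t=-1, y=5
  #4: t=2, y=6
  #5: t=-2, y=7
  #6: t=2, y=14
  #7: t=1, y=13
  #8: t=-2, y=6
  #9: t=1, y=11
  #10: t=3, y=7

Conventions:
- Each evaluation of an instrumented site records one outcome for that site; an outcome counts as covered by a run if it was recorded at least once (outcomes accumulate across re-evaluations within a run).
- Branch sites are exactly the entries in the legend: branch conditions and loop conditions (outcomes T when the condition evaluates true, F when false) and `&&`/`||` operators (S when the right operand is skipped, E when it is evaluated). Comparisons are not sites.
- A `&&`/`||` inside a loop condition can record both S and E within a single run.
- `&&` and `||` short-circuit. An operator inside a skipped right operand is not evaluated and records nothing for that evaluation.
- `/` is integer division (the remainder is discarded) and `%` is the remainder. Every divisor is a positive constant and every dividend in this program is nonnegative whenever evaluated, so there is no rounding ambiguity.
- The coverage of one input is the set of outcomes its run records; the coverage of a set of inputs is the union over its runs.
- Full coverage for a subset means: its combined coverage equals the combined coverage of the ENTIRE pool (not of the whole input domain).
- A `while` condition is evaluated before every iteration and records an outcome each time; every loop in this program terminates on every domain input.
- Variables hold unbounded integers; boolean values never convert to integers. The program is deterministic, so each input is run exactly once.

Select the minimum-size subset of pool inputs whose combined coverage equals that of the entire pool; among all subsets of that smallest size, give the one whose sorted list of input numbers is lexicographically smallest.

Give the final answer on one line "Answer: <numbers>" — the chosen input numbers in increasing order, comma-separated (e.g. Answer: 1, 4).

input #1, t=-2, y=9: outcomes B1=T, B1=F, B2=S, B2=E, B3=F, B4=F, B6=F, B7=F, B8=S, B9=T, B10=E
input #2, t=2, y=2: outcomes B1=T, B1=F, B2=S, B2=E, B3=F, B4=F, B6=T, B7=F, B8=E, B9=F, B10=S
input #3, t=-1, y=5: outcomes B1=T, B1=F, B2=S, B2=E, B3=F, B4=F, B6=F, B7=F, B8=S, B9=F, B10=S
input #4, t=2, y=6: outcomes B1=T, B1=F, B2=S, B2=E, B3=F, B4=F, B6=T, B7=F, B8=S, B9=F, B10=S
input #5, t=-2, y=7: outcomes B1=T, B1=F, B2=S, B2=E, B3=F, B4=F, B6=F, B7=F, B8=S, B9=T, B10=E
input #6, t=2, y=14: outcomes B1=T, B1=F, B2=S, B2=E, B3=F, B4=F, B6=T, B7=F, B8=S, B9=F, B10=S
input #7, t=1, y=13: outcomes B1=T, B1=F, B2=S, B2=E, B3=F, B4=F, B6=F, B7=F, B8=S, B9=F, B10=S
input #8, t=-2, y=6: outcomes B1=T, B1=F, B2=S, B2=E, B3=F, B4=F, B6=F, B7=F, B8=S, B9=T, B10=E
input #9, t=1, y=11: outcomes B1=T, B1=F, B2=S, B2=E, B3=F, B4=F, B6=F, B7=F, B8=S, B9=F, B10=S
input #10, t=3, y=7: outcomes B1=T, B1=F, B2=S, B2=E, B3=F, B4=F, B6=T, B7=F, B8=S, B9=F, B10=S
the full pool covers 15 outcomes: B1=T, B1=F, B2=S, B2=E, B3=F, B4=F, B6=T, B6=F, B7=F, B8=S, B8=E, B9=T, B9=F, B10=S, B10=E
no size-1 subset reaches all 15 outcomes (best union: 11/15)
inputs {1, 2} (size 2) cover everything; no size-2 subset with a lexicographically smaller index list covers all 15

Answer: 1, 2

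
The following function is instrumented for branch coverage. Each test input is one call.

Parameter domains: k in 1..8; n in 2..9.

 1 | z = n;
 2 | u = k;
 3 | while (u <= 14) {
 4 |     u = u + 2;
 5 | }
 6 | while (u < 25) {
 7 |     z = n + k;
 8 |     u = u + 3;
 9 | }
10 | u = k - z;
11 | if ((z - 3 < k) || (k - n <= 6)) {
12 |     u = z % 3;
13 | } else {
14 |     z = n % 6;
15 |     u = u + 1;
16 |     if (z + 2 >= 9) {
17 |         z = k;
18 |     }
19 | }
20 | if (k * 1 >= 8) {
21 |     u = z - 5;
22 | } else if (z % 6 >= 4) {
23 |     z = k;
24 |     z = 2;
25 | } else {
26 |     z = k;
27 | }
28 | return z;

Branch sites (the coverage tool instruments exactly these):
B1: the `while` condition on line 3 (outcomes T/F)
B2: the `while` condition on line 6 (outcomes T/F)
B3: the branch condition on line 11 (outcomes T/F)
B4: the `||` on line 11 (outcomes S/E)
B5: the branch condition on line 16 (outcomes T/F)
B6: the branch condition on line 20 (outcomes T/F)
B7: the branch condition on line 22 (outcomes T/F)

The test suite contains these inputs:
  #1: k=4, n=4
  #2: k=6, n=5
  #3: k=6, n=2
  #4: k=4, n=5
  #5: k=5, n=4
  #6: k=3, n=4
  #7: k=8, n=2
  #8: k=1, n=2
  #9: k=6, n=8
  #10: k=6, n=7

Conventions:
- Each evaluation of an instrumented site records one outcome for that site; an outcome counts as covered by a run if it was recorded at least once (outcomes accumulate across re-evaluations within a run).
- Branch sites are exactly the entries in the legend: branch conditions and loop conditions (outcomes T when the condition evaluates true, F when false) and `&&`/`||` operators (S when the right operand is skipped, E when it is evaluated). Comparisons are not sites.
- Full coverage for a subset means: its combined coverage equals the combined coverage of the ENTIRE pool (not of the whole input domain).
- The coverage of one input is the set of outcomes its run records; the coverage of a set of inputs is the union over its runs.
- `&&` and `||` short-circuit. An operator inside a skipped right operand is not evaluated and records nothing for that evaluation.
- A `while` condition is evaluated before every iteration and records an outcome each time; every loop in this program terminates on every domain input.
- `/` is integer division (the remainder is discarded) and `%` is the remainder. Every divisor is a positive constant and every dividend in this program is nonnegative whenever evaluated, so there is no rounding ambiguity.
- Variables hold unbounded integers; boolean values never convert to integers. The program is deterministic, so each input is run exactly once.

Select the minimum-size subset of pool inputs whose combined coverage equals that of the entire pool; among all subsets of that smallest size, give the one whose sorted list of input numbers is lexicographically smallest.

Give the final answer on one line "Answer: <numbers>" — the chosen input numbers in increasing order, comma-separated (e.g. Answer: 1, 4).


input #1, k=4, n=4: events B1->T, B1->T, B1->T, B1->T, B1->T, B1->T, B1->F, B2->T, B2->T, B2->T, B2->F, B4->E, B3->T, B6->F, ...; outcomes B1=T, B1=F, B2=T, B2=F, B3=T, B4=E, B6=F, B7=F
input #2, k=6, n=5: events B1->T, B1->T, B1->T, B1->T, B1->T, B1->F, B2->T, B2->T, B2->T, B2->F, B4->E, B3->T, B6->F, B7->T; outcomes B1=T, B1=F, B2=T, B2=F, B3=T, B4=E, B6=F, B7=T
input #3, k=6, n=2: events B1->T, B1->T, B1->T, B1->T, B1->T, B1->F, B2->T, B2->T, B2->T, B2->F, B4->S, B3->T, B6->F, B7->F; outcomes B1=T, B1=F, B2=T, B2=F, B3=T, B4=S, B6=F, B7=F
input #4, k=4, n=5: events B1->T, B1->T, B1->T, B1->T, B1->T, B1->T, B1->F, B2->T, B2->T, B2->T, B2->F, B4->E, B3->T, B6->F, ...; outcomes B1=T, B1=F, B2=T, B2=F, B3=T, B4=E, B6=F, B7=F
input #5, k=5, n=4: events B1->T, B1->T, B1->T, B1->T, B1->T, B1->F, B2->T, B2->T, B2->T, B2->T, B2->F, B4->E, B3->T, B6->F, ...; outcomes B1=T, B1=F, B2=T, B2=F, B3=T, B4=E, B6=F, B7=F
input #6, k=3, n=4: events B1->T, B1->T, B1->T, B1->T, B1->T, B1->T, B1->F, B2->T, B2->T, B2->T, B2->T, B2->F, B4->E, B3->T, ...; outcomes B1=T, B1=F, B2=T, B2=F, B3=T, B4=E, B6=F, B7=F
input #7, k=8, n=2: events B1->T, B1->T, B1->T, B1->T, B1->F, B2->T, B2->T, B2->T, B2->F, B4->S, B3->T, B6->T; outcomes B1=T, B1=F, B2=T, B2=F, B3=T, B4=S, B6=T
input #8, k=1, n=2: events B1->T, B1->T, B1->T, B1->T, B1->T, B1->T, B1->T, B1->F, B2->T, B2->T, B2->T, B2->T, B2->F, B4->S, ...; outcomes B1=T, B1=F, B2=T, B2=F, B3=T, B4=S, B6=F, B7=F
input #9, k=6, n=8: events B1->T, B1->T, B1->T, B1->T, B1->T, B1->F, B2->T, B2->T, B2->T, B2->F, B4->E, B3->T, B6->F, B7->F; outcomes B1=T, B1=F, B2=T, B2=F, B3=T, B4=E, B6=F, B7=F
input #10, k=6, n=7: events B1->T, B1->T, B1->T, B1->T, B1->T, B1->F, B2->T, B2->T, B2->T, B2->F, B4->E, B3->T, B6->F, B7->F; outcomes B1=T, B1=F, B2=T, B2=F, B3=T, B4=E, B6=F, B7=F
the full pool covers 11 outcomes: B1=T, B1=F, B2=T, B2=F, B3=T, B4=S, B4=E, B6=T, B6=F, B7=T, B7=F
size 1 is not enough: best union over all size-1 subsets is 8/11
size 2 is not enough: best union over all size-2 subsets is 10/11
size 3: inputs {1, 2, 7} cover all 11 outcomes, and no lexicographically smaller subset of this size does
Answer: 1, 2, 7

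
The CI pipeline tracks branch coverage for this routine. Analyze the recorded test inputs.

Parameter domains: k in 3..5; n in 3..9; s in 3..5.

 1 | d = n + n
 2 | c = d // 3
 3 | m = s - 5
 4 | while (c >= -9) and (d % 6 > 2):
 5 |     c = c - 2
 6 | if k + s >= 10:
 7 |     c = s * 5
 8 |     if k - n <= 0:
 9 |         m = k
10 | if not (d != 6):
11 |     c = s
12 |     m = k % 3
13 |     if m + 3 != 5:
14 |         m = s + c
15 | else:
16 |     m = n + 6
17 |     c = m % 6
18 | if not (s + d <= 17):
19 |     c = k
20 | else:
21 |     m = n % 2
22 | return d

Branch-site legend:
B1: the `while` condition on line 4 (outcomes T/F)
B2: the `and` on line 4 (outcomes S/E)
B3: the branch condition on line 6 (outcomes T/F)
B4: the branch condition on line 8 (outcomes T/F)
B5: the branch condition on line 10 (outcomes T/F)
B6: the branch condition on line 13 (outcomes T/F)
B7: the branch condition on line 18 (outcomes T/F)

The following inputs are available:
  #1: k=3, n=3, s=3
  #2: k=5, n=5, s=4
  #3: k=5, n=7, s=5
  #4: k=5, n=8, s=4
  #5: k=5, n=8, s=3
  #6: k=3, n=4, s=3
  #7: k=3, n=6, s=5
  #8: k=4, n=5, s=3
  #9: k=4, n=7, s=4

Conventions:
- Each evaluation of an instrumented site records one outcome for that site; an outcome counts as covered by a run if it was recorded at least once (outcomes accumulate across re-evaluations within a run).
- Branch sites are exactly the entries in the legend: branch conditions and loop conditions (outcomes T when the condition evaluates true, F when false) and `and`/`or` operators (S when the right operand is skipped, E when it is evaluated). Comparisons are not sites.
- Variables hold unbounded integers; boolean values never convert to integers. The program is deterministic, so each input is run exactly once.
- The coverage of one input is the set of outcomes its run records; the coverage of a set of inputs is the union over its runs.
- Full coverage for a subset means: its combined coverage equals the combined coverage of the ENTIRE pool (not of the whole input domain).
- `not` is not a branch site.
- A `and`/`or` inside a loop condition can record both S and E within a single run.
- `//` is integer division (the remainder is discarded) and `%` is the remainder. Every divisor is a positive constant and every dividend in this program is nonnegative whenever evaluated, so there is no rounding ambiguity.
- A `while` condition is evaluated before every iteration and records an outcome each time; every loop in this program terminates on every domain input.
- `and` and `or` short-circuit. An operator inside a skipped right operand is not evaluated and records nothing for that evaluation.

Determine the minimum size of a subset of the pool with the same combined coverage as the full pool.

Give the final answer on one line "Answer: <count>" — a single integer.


input #1, k=3, n=3, s=3: events B2->E, B1->F, B3->F, B5->T, B6->T, B7->F; outcomes B1=F, B2=E, B3=F, B5=T, B6=T, B7=F
input #2, k=5, n=5, s=4: events B2->E, B1->T, B2->E, B1->T, B2->E, B1->T, B2->E, B1->T, B2->E, B1->T, B2->E, B1->T, B2->E, B1->T, ...; outcomes B1=T, B1=F, B2=S, B2=E, B3=F, B5=F, B7=F
input #3, k=5, n=7, s=5: events B2->E, B1->F, B3->T, B4->T, B5->F, B7->T; outcomes B1=F, B2=E, B3=T, B4=T, B5=F, B7=T
input #4, k=5, n=8, s=4: events B2->E, B1->T, B2->E, B1->T, B2->E, B1->T, B2->E, B1->T, B2->E, B1->T, B2->E, B1->T, B2->E, B1->T, ...; outcomes B1=T, B1=F, B2=S, B2=E, B3=F, B5=F, B7=T
input #5, k=5, n=8, s=3: events B2->E, B1->T, B2->E, B1->T, B2->E, B1->T, B2->E, B1->T, B2->E, B1->T, B2->E, B1->T, B2->E, B1->T, ...; outcomes B1=T, B1=F, B2=S, B2=E, B3=F, B5=F, B7=T
input #6, k=3, n=4, s=3: events B2->E, B1->F, B3->F, B5->F, B7->F; outcomes B1=F, B2=E, B3=F, B5=F, B7=F
input #7, k=3, n=6, s=5: events B2->E, B1->F, B3->F, B5->F, B7->F; outcomes B1=F, B2=E, B3=F, B5=F, B7=F
input #8, k=4, n=5, s=3: events B2->E, B1->T, B2->E, B1->T, B2->E, B1->T, B2->E, B1->T, B2->E, B1->T, B2->E, B1->T, B2->E, B1->T, ...; outcomes B1=T, B1=F, B2=S, B2=E, B3=F, B5=F, B7=F
input #9, k=4, n=7, s=4: events B2->E, B1->F, B3->F, B5->F, B7->T; outcomes B1=F, B2=E, B3=F, B5=F, B7=T
union over all inputs: B1=T, B1=F, B2=S, B2=E, B3=T, B3=F, B4=T, B5=T, B5=F, B6=T, B7=T, B7=F (12 outcomes)
checked all size-1 subsets: none covers 12 outcomes (max 7/12)
checked all size-2 subsets: none covers 12 outcomes (max 10/12)
the canonical winner is {1, 2, 3}: size 3, full 12-outcome coverage, earliest index list among size-3 covers
Answer: 3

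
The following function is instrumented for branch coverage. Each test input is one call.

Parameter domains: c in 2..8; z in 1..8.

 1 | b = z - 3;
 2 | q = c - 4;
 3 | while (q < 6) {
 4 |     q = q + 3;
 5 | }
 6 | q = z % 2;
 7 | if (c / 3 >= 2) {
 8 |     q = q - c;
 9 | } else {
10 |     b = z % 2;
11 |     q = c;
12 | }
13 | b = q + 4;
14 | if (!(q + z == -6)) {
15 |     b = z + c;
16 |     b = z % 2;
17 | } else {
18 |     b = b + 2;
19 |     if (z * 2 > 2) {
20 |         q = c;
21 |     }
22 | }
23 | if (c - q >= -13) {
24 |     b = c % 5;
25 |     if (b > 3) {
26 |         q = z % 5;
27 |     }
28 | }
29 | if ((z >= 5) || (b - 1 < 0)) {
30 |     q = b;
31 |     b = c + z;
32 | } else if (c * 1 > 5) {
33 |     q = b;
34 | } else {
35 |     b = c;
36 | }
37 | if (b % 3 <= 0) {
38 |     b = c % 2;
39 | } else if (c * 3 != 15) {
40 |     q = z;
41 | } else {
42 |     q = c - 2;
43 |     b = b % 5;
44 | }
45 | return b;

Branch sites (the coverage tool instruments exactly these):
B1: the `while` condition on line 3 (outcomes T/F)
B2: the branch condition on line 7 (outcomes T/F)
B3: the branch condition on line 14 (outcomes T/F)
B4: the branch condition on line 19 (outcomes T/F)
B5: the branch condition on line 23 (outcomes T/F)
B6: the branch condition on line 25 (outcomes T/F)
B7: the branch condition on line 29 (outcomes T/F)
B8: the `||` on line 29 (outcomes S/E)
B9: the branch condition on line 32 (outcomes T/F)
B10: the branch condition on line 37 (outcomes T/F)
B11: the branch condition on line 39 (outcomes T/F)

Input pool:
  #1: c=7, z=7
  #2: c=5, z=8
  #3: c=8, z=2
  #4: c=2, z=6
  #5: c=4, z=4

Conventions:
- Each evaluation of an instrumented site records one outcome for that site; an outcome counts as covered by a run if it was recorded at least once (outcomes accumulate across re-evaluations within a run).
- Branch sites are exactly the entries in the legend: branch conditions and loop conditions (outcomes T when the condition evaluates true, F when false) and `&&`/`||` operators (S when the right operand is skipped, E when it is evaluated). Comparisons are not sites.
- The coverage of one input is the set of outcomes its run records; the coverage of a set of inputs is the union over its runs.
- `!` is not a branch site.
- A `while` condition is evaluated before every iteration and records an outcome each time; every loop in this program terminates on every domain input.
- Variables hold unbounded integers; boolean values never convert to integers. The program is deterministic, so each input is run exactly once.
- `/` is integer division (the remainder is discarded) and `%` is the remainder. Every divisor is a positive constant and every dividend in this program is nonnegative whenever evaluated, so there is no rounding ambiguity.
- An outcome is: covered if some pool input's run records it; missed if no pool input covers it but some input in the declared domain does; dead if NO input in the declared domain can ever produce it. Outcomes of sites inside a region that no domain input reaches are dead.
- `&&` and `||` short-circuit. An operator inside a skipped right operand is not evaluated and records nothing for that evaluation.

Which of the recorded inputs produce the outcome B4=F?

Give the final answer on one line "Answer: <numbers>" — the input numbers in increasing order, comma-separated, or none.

input #1 (c=7, z=7): does not produce B4=F
input #2 (c=5, z=8): does not produce B4=F
input #3 (c=8, z=2): does not produce B4=F
input #4 (c=2, z=6): does not produce B4=F
input #5 (c=4, z=4): does not produce B4=F

Answer: none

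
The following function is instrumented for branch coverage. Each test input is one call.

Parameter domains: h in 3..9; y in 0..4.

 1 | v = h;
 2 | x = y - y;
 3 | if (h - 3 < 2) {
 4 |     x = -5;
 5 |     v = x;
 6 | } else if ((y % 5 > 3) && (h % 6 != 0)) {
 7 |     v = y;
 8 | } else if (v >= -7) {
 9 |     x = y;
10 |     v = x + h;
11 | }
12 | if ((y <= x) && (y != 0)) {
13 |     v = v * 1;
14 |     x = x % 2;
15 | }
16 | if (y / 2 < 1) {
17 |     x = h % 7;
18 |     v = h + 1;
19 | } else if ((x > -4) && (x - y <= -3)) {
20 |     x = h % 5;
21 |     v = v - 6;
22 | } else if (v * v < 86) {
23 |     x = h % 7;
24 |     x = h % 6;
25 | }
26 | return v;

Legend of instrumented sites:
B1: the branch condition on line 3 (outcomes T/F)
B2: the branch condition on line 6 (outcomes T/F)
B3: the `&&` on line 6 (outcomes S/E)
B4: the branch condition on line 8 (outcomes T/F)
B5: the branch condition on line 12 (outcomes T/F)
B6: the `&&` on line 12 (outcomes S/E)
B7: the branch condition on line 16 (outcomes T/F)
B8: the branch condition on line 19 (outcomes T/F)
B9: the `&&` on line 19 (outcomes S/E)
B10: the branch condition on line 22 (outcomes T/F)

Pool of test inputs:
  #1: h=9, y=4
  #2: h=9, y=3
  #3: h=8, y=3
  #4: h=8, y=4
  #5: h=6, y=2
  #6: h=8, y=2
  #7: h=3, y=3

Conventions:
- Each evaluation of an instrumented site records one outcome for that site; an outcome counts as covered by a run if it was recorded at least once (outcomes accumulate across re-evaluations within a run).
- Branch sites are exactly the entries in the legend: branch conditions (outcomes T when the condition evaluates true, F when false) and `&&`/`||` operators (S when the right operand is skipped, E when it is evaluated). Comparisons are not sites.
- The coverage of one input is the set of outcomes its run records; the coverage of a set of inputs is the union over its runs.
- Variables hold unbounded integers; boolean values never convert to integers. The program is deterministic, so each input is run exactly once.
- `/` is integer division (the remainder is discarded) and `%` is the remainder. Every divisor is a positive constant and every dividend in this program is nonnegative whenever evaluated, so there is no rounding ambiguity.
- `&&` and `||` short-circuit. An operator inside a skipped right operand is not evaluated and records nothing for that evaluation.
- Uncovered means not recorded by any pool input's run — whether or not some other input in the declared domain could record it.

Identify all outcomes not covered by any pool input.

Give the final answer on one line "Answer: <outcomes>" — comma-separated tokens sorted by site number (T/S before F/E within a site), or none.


test 1 (h=9, y=4) fires B1->F, B3->E, B2->T, B6->S, B5->F, B7->F, B9->E, B8->T; hits B1=F, B2=T, B3=E, B5=F, B6=S, B7=F, B8=T, B9=E
test 2 (h=9, y=3) fires B1->F, B3->S, B2->F, B4->T, B6->E, B5->T, B7->F, B9->E, B8->F, B10->F; hits B1=F, B2=F, B3=S, B4=T, B5=T, B6=E, B7=F, B8=F, B9=E, B10=F
test 3 (h=8, y=3) fires B1->F, B3->S, B2->F, B4->T, B6->E, B5->T, B7->F, B9->E, B8->F, B10->F; hits B1=F, B2=F, B3=S, B4=T, B5=T, B6=E, B7=F, B8=F, B9=E, B10=F
test 4 (h=8, y=4) fires B1->F, B3->E, B2->T, B6->S, B5->F, B7->F, B9->E, B8->T; hits B1=F, B2=T, B3=E, B5=F, B6=S, B7=F, B8=T, B9=E
test 5 (h=6, y=2) fires B1->F, B3->S, B2->F, B4->T, B6->E, B5->T, B7->F, B9->E, B8->F, B10->T; hits B1=F, B2=F, B3=S, B4=T, B5=T, B6=E, B7=F, B8=F, B9=E, B10=T
test 6 (h=8, y=2) fires B1->F, B3->S, B2->F, B4->T, B6->E, B5->T, B7->F, B9->E, B8->F, B10->F; hits B1=F, B2=F, B3=S, B4=T, B5=T, B6=E, B7=F, B8=F, B9=E, B10=F
test 7 (h=3, y=3) fires B1->T, B6->S, B5->F, B7->F, B9->S, B8->F, B10->T; hits B1=T, B5=F, B6=S, B7=F, B8=F, B9=S, B10=T
union over the pool: B1=T, B1=F, B2=T, B2=F, B3=S, B3=E, B4=T, B5=T, B5=F, B6=S, B6=E, B7=F, B8=T, B8=F, B9=S, B9=E, B10=T, B10=F
uncovered (2 of 20): B4=F, B7=T
Answer: B4=F, B7=T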